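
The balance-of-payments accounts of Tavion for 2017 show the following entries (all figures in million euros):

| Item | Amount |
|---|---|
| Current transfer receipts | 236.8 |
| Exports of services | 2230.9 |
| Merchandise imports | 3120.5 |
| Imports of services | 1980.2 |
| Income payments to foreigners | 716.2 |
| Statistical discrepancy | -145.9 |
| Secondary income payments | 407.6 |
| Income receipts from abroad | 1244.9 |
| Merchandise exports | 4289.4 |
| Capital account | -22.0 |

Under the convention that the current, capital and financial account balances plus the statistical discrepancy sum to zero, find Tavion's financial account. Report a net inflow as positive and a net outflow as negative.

Goods balance = 4289.4 - 3120.5 = 1168.9
Services balance = 2230.9 - 1980.2 = 250.7
Trade balance (goods + services) = 1168.9 + 250.7 = 1419.6
Net primary income = 1244.9 - 716.2 = 528.7
Net secondary income = 236.8 - 407.6 = -170.8
Current account = 1419.6 + 528.7 + (-170.8) = 1777.5
Financial account = -(1777.5 + (-22.0) + (-145.9)) = -1609.6

-1609.6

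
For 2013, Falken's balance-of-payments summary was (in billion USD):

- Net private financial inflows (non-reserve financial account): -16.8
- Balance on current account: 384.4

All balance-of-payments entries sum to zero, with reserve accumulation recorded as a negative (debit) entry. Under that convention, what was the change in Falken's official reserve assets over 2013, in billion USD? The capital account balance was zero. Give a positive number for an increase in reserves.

Official reserve transactions balance = -(384.4 + (-16.8)) = -367.6
An accumulation of reserves is recorded as a debit (negative entry), so the change in the stock of reserves is the negative of that balance.
Change in official reserves = -(-367.6) = 367.6

367.6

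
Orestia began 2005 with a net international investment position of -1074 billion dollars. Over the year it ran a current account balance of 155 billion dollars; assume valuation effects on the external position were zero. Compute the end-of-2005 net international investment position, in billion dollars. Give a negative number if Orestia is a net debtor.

With no valuation effects, change in NIIP = current account = 155
End-of-year NIIP = -1074 + 155 = -919

-919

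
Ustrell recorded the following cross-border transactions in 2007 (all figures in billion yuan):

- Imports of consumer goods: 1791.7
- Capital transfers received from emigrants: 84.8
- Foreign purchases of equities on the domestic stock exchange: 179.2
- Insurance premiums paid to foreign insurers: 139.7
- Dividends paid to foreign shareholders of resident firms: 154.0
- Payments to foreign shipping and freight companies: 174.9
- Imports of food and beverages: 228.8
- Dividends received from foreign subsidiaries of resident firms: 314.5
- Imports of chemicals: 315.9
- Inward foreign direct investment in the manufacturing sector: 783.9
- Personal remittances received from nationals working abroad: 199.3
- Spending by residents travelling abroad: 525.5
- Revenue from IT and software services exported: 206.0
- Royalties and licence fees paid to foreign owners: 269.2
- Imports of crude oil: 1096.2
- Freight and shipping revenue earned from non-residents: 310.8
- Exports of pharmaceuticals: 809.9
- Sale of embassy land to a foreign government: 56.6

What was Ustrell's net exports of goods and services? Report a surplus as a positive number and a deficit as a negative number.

Goods: 809.9 - 1096.2 - 315.9 - 1791.7 - 228.8 = -2622.7
Services: -525.5 - 174.9 + 206.0 - 139.7 - 269.2 + 310.8 = -592.5
Trade balance = -2622.7 + (-592.5) = -3215.2
(Excluded from the trade balance — capital account: capital transfers received from emigrants 84.8, sale of embassy land to a foreign government 56.6; financial account: foreign purchases of equities on the domestic stock exchange 179.2, inward foreign direct investment in the manufacturing sector 783.9; primary income: dividends paid to foreign shareholders of resident firms 154.0, dividends received from foreign subsidiaries of resident firms 314.5; secondary income: personal remittances received from nationals working abroad 199.3.)

-3215.2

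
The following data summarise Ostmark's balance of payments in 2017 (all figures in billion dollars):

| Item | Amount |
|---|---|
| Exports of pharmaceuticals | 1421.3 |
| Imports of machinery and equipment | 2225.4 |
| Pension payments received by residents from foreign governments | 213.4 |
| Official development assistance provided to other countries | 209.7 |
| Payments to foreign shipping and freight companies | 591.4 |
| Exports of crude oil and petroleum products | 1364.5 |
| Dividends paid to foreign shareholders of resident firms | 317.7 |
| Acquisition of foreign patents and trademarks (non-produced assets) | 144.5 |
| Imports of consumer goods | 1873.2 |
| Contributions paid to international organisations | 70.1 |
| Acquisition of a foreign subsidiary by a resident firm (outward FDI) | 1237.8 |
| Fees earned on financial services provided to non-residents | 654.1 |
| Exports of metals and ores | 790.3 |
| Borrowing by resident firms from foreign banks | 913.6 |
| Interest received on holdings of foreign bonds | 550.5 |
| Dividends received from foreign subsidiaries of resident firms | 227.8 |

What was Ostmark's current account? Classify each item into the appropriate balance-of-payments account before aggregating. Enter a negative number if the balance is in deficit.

-65.6

Goods: 790.3 - 2225.4 + 1421.3 + 1364.5 - 1873.2 = -522.5
Services: -591.4 + 654.1 = 62.7
Primary income: 550.5 - 317.7 + 227.8 = 460.6
Secondary income: -70.1 + 213.4 - 209.7 = -66.4
Current account = (-522.5) + 62.7 + 460.6 + (-66.4) = -65.6
(Excluded from the current account — capital account: acquisition of foreign patents and trademarks (non-produced assets) 144.5; financial account: acquisition of a foreign subsidiary by a resident firm (outward FDI) 1237.8, borrowing by resident firms from foreign banks 913.6.)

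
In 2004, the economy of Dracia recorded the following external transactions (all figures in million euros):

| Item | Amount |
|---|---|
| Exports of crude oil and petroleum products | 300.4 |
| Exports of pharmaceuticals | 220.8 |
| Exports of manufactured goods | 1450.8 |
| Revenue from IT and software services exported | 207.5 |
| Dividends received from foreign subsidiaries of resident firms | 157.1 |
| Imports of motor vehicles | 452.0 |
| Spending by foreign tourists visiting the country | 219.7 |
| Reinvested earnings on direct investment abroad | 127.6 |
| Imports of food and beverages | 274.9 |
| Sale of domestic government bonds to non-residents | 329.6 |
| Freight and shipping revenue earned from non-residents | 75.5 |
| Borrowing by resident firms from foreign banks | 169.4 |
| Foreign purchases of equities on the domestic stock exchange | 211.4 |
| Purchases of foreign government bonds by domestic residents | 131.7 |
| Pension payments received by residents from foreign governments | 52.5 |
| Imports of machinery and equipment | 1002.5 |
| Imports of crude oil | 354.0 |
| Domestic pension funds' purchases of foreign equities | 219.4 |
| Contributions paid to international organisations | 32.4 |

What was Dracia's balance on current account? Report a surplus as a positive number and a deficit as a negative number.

Goods: 1450.8 + 220.8 - 354.0 - 274.9 + 300.4 - 452.0 - 1002.5 = -111.4
Services: 219.7 + 75.5 + 207.5 = 502.7
Primary income: 157.1 + 127.6 = 284.7
Secondary income: 52.5 - 32.4 = 20.1
Current account = (-111.4) + 502.7 + 284.7 + 20.1 = 696.1
(Excluded from the current account — financial account: sale of domestic government bonds to non-residents 329.6, borrowing by resident firms from foreign banks 169.4, foreign purchases of equities on the domestic stock exchange 211.4, purchases of foreign government bonds by domestic residents 131.7, domestic pension funds' purchases of foreign equities 219.4.)

696.1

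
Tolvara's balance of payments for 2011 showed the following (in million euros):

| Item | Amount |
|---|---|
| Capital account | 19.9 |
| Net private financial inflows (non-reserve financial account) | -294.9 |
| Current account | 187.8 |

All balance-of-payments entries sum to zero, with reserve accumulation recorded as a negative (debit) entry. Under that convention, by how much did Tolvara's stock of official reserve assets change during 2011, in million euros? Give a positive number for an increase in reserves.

Official reserve transactions balance = -(187.8 + 19.9 + (-294.9)) = 87.2
An accumulation of reserves is recorded as a debit (negative entry), so the change in the stock of reserves is the negative of that balance.
Change in official reserves = -(87.2) = -87.2

-87.2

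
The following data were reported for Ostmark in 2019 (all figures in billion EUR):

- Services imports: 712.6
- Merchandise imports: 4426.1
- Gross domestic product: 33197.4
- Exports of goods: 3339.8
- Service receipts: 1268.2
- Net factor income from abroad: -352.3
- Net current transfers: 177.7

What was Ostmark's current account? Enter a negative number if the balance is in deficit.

Goods balance = 3339.8 - 4426.1 = -1086.3
Services balance = 1268.2 - 712.6 = 555.6
Trade balance (goods + services) = -1086.3 + 555.6 = -530.7
Net primary income = -352.3
Net secondary income = 177.7
Current account = -530.7 + (-352.3) + 177.7 = -705.3

-705.3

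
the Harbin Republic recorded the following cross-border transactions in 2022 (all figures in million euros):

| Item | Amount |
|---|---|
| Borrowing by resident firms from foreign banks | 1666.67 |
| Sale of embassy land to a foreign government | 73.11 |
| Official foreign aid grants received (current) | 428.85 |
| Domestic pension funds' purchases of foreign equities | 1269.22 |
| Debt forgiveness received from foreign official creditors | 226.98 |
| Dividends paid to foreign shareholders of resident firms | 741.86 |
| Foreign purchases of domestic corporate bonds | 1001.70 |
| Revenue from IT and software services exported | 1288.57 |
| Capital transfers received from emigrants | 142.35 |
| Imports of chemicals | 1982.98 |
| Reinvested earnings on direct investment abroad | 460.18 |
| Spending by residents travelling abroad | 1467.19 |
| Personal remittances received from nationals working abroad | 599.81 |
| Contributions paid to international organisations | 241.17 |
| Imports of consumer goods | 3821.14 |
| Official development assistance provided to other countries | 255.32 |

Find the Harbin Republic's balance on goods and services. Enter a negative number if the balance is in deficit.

Goods: -3821.14 - 1982.98 = -5804.12
Services: 1288.57 - 1467.19 = -178.62
Trade balance = -5804.12 + (-178.62) = -5982.74
(Excluded from the trade balance — financial account: borrowing by resident firms from foreign banks 1666.67, domestic pension funds' purchases of foreign equities 1269.22, foreign purchases of domestic corporate bonds 1001.70; capital account: sale of embassy land to a foreign government 73.11, debt forgiveness received from foreign official creditors 226.98, capital transfers received from emigrants 142.35; secondary income: official foreign aid grants received (current) 428.85, personal remittances received from nationals working abroad 599.81, contributions paid to international organisations 241.17, official development assistance provided to other countries 255.32; primary income: dividends paid to foreign shareholders of resident firms 741.86, reinvested earnings on direct investment abroad 460.18.)

-5982.74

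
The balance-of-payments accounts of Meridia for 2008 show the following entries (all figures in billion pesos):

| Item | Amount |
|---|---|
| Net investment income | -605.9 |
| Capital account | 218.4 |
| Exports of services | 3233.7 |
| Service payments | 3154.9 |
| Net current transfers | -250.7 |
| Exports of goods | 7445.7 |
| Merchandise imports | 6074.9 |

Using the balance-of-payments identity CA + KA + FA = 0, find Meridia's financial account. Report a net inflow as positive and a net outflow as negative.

-811.4

Goods balance = 7445.7 - 6074.9 = 1370.8
Services balance = 3233.7 - 3154.9 = 78.8
Trade balance (goods + services) = 1370.8 + 78.8 = 1449.6
Net primary income = -605.9
Net secondary income = -250.7
Current account = 1449.6 + (-605.9) + (-250.7) = 593.0
Financial account = -(593.0 + 218.4) = -811.4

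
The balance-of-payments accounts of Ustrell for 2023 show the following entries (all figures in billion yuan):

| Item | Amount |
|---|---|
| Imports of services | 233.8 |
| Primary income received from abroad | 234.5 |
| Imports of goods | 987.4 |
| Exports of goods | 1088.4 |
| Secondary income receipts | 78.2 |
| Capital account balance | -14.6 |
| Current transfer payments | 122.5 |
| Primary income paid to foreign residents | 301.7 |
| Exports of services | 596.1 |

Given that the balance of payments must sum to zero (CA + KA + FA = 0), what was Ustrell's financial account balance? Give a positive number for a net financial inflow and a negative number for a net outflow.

Goods balance = 1088.4 - 987.4 = 101.0
Services balance = 596.1 - 233.8 = 362.3
Trade balance (goods + services) = 101.0 + 362.3 = 463.3
Net primary income = 234.5 - 301.7 = -67.2
Net secondary income = 78.2 - 122.5 = -44.3
Current account = 463.3 + (-67.2) + (-44.3) = 351.8
Financial account = -(351.8 + (-14.6)) = -337.2

-337.2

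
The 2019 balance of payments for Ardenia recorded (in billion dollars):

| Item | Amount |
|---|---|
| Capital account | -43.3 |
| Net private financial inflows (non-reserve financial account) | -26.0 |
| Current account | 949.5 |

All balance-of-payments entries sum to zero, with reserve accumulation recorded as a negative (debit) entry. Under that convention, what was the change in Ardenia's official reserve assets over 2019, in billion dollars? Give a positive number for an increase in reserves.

880.2

Official reserve transactions balance = -(949.5 + (-43.3) + (-26.0)) = -880.2
An accumulation of reserves is recorded as a debit (negative entry), so the change in the stock of reserves is the negative of that balance.
Change in official reserves = -(-880.2) = 880.2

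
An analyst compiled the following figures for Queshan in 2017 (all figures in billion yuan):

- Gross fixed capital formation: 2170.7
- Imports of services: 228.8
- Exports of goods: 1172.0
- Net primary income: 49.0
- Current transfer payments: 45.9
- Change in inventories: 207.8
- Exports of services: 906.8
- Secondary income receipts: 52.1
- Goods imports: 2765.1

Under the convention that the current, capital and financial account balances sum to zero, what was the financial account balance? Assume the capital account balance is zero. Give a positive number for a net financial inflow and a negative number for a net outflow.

Goods balance = 1172.0 - 2765.1 = -1593.1
Services balance = 906.8 - 228.8 = 678.0
Trade balance (goods + services) = -1593.1 + 678.0 = -915.1
Net primary income = 49.0
Net secondary income = 52.1 - 45.9 = 6.2
Current account = -915.1 + 49.0 + 6.2 = -859.9
Financial account = -(-859.9) = 859.9

859.9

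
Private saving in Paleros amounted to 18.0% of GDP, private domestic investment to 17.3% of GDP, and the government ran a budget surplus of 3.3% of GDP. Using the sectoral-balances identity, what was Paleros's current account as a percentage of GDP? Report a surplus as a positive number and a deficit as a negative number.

4.0

By the sectoral-balances identity, CA = (S_private - I) + (T - G).
Private balance = 18.0 - 17.3 = 0.7
Government balance (T - G) = 3.3
CA = 0.7 + 3.3 = 4.0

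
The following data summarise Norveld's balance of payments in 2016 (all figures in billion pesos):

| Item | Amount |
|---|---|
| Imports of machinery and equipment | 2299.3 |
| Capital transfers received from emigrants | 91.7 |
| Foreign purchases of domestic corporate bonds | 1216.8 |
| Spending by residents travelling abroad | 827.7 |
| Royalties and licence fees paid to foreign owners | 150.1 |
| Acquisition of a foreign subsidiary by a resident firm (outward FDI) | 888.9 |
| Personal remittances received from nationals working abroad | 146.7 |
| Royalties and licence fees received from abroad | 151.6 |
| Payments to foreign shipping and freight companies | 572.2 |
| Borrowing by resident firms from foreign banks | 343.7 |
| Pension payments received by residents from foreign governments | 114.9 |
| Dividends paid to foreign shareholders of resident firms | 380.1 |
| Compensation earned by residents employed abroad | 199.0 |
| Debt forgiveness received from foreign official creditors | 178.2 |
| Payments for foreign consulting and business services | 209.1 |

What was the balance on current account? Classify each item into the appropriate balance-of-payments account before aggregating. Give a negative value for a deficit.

Goods: -2299.3
Services: 151.6 - 209.1 - 150.1 - 827.7 - 572.2 = -1607.5
Primary income: -380.1 + 199.0 = -181.1
Secondary income: 146.7 + 114.9 = 261.6
Current account = (-2299.3) + (-1607.5) + (-181.1) + 261.6 = -3826.3
(Excluded from the current account — capital account: capital transfers received from emigrants 91.7, debt forgiveness received from foreign official creditors 178.2; financial account: foreign purchases of domestic corporate bonds 1216.8, acquisition of a foreign subsidiary by a resident firm (outward FDI) 888.9, borrowing by resident firms from foreign banks 343.7.)

-3826.3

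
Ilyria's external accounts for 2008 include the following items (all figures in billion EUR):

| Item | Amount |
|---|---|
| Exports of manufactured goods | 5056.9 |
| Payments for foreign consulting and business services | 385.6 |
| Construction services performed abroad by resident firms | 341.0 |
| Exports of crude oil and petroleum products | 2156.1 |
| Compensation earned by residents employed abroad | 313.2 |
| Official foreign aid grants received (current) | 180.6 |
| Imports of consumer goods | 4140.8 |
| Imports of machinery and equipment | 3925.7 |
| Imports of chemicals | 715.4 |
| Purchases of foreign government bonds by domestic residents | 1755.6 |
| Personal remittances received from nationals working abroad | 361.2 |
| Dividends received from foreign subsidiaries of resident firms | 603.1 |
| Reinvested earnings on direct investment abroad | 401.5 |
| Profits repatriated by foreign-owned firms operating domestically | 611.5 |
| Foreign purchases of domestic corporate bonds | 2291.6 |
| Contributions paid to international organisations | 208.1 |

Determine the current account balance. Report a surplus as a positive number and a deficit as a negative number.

Goods: 2156.1 + 5056.9 - 715.4 - 4140.8 - 3925.7 = -1568.9
Services: -385.6 + 341.0 = -44.6
Primary income: 401.5 + 603.1 - 611.5 + 313.2 = 706.3
Secondary income: -208.1 + 180.6 + 361.2 = 333.7
Current account = (-1568.9) + (-44.6) + 706.3 + 333.7 = -573.5
(Excluded from the current account — financial account: purchases of foreign government bonds by domestic residents 1755.6, foreign purchases of domestic corporate bonds 2291.6.)

-573.5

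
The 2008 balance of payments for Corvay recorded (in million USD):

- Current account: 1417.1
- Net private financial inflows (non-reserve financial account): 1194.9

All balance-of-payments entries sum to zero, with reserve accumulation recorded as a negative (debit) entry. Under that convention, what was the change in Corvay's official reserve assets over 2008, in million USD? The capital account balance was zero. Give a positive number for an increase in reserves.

Official reserve transactions balance = -(1417.1 + 1194.9) = -2612.0
An accumulation of reserves is recorded as a debit (negative entry), so the change in the stock of reserves is the negative of that balance.
Change in official reserves = -(-2612.0) = 2612.0

2612.0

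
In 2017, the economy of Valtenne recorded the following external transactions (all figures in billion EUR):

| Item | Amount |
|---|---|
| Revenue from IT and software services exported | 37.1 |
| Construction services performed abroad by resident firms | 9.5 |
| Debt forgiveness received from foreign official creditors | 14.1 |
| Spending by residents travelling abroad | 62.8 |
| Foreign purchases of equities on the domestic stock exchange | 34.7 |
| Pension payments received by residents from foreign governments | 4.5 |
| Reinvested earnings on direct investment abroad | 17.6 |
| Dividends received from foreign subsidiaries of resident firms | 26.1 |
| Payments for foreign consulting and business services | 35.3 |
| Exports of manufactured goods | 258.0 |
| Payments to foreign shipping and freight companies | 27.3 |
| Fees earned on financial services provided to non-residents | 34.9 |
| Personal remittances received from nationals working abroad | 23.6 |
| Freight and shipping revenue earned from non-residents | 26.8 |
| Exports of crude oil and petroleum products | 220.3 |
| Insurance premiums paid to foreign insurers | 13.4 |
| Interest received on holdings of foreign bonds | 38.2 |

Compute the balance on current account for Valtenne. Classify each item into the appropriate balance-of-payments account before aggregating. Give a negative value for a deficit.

Goods: 220.3 + 258.0 = 478.3
Services: 37.1 + 26.8 - 27.3 - 35.3 + 9.5 + 34.9 - 13.4 - 62.8 = -30.5
Primary income: 17.6 + 38.2 + 26.1 = 81.9
Secondary income: 23.6 + 4.5 = 28.1
Current account = 478.3 + (-30.5) + 81.9 + 28.1 = 557.8
(Excluded from the current account — capital account: debt forgiveness received from foreign official creditors 14.1; financial account: foreign purchases of equities on the domestic stock exchange 34.7.)

557.8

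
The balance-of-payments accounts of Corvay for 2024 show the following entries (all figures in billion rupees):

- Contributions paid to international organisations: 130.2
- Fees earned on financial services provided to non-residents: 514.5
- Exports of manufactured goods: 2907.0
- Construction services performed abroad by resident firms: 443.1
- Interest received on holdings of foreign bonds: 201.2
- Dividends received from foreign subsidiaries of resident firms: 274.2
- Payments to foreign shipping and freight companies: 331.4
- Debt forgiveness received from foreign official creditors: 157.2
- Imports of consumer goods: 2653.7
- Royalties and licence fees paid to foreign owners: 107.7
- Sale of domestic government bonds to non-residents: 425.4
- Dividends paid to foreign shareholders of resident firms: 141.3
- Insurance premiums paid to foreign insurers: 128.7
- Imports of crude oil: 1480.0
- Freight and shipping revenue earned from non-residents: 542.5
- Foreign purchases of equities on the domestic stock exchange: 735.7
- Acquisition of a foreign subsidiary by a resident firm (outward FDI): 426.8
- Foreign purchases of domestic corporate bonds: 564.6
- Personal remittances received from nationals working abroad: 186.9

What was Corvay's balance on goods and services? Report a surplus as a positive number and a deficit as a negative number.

Goods: 2907.0 - 1480.0 - 2653.7 = -1226.7
Services: -331.4 - 107.7 + 514.5 + 542.5 + 443.1 - 128.7 = 932.3
Trade balance = -1226.7 + 932.3 = -294.4
(Excluded from the trade balance — secondary income: contributions paid to international organisations 130.2, personal remittances received from nationals working abroad 186.9; primary income: interest received on holdings of foreign bonds 201.2, dividends received from foreign subsidiaries of resident firms 274.2, dividends paid to foreign shareholders of resident firms 141.3; capital account: debt forgiveness received from foreign official creditors 157.2; financial account: sale of domestic government bonds to non-residents 425.4, foreign purchases of equities on the domestic stock exchange 735.7, acquisition of a foreign subsidiary by a resident firm (outward FDI) 426.8, foreign purchases of domestic corporate bonds 564.6.)

-294.4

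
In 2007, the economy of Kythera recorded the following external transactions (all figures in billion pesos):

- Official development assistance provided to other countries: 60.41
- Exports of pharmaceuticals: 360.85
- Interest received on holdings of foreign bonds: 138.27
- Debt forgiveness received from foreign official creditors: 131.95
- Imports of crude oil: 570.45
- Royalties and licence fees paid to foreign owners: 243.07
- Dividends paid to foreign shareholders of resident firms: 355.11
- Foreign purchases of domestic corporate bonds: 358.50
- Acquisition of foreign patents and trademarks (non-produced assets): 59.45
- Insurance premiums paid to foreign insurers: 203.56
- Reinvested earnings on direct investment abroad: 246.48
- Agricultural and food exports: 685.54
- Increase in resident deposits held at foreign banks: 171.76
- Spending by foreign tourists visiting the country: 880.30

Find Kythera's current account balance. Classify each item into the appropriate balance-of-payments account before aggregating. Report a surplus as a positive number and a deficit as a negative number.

Goods: -570.45 + 360.85 + 685.54 = 475.94
Services: 880.30 - 203.56 - 243.07 = 433.67
Primary income: -355.11 + 138.27 + 246.48 = 29.64
Secondary income: -60.41
Current account = 475.94 + 433.67 + 29.64 + (-60.41) = 878.84
(Excluded from the current account — capital account: debt forgiveness received from foreign official creditors 131.95, acquisition of foreign patents and trademarks (non-produced assets) 59.45; financial account: foreign purchases of domestic corporate bonds 358.50, increase in resident deposits held at foreign banks 171.76.)

878.84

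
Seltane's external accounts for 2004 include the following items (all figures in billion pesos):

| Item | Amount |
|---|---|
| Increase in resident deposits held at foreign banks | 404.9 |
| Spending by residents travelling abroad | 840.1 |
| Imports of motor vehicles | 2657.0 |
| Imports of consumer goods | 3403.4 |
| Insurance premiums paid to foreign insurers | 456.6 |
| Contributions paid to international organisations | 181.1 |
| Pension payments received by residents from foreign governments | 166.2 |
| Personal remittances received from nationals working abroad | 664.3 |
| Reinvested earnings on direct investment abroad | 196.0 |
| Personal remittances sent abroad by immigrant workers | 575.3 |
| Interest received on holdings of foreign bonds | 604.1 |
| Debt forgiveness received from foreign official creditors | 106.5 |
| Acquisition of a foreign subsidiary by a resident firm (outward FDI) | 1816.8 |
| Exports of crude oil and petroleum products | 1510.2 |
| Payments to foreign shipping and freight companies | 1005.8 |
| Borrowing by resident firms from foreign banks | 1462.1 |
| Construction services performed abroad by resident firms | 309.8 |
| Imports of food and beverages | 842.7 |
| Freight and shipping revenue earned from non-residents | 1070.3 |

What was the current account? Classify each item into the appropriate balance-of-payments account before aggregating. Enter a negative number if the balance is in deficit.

-5441.1

Goods: -842.7 + 1510.2 - 2657.0 - 3403.4 = -5392.9
Services: -1005.8 + 309.8 + 1070.3 - 840.1 - 456.6 = -922.4
Primary income: 604.1 + 196.0 = 800.1
Secondary income: -181.1 + 664.3 - 575.3 + 166.2 = 74.1
Current account = (-5392.9) + (-922.4) + 800.1 + 74.1 = -5441.1
(Excluded from the current account — financial account: increase in resident deposits held at foreign banks 404.9, acquisition of a foreign subsidiary by a resident firm (outward FDI) 1816.8, borrowing by resident firms from foreign banks 1462.1; capital account: debt forgiveness received from foreign official creditors 106.5.)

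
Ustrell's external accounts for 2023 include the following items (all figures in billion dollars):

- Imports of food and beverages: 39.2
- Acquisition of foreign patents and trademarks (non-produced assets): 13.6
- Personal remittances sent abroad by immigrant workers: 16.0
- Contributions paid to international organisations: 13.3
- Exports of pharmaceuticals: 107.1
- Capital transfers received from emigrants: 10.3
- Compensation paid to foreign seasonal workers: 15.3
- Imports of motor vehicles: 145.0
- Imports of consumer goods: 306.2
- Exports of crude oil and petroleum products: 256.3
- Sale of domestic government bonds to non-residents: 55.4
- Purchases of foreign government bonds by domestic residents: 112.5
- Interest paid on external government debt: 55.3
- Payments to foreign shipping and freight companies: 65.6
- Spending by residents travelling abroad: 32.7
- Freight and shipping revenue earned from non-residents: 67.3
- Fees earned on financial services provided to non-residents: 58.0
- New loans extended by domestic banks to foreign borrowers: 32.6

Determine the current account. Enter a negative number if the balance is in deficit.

Goods: 256.3 - 145.0 - 39.2 - 306.2 + 107.1 = -127.0
Services: -32.7 + 58.0 + 67.3 - 65.6 = 27.0
Primary income: -55.3 - 15.3 = -70.6
Secondary income: -16.0 - 13.3 = -29.3
Current account = (-127.0) + 27.0 + (-70.6) + (-29.3) = -199.9
(Excluded from the current account — capital account: acquisition of foreign patents and trademarks (non-produced assets) 13.6, capital transfers received from emigrants 10.3; financial account: sale of domestic government bonds to non-residents 55.4, purchases of foreign government bonds by domestic residents 112.5, new loans extended by domestic banks to foreign borrowers 32.6.)

-199.9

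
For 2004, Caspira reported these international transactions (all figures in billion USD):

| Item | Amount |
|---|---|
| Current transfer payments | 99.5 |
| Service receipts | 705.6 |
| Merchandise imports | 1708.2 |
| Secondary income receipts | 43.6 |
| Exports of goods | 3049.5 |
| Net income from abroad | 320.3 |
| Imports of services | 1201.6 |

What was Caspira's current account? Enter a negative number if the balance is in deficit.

Goods balance = 3049.5 - 1708.2 = 1341.3
Services balance = 705.6 - 1201.6 = -496.0
Trade balance (goods + services) = 1341.3 + (-496.0) = 845.3
Net primary income = 320.3
Net secondary income = 43.6 - 99.5 = -55.9
Current account = 845.3 + 320.3 + (-55.9) = 1109.7

1109.7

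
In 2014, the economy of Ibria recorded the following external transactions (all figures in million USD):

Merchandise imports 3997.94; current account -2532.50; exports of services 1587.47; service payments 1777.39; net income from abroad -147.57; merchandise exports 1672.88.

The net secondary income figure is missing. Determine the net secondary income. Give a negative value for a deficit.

Current account = goods balance + services balance + net primary income + net secondary income
Sum of the known components = -2662.55
Net secondary income = CA - (known components) = -2532.50 - (-2662.55) = 130.05

130.05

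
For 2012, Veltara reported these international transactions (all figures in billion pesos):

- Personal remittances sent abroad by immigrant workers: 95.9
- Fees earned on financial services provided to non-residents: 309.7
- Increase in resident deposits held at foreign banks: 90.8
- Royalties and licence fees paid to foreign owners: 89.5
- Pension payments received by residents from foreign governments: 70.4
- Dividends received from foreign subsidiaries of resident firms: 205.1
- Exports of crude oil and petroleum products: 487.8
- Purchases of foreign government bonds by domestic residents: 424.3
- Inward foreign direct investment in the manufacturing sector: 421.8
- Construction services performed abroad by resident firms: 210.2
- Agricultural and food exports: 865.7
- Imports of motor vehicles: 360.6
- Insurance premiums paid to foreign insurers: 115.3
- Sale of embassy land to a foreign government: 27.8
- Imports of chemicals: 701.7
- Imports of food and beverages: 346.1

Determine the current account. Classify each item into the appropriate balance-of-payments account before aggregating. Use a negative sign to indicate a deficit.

Goods: -346.1 + 865.7 - 701.7 - 360.6 + 487.8 = -54.9
Services: 309.7 + 210.2 - 89.5 - 115.3 = 315.1
Primary income: 205.1
Secondary income: -95.9 + 70.4 = -25.5
Current account = (-54.9) + 315.1 + 205.1 + (-25.5) = 439.8
(Excluded from the current account — financial account: increase in resident deposits held at foreign banks 90.8, purchases of foreign government bonds by domestic residents 424.3, inward foreign direct investment in the manufacturing sector 421.8; capital account: sale of embassy land to a foreign government 27.8.)

439.8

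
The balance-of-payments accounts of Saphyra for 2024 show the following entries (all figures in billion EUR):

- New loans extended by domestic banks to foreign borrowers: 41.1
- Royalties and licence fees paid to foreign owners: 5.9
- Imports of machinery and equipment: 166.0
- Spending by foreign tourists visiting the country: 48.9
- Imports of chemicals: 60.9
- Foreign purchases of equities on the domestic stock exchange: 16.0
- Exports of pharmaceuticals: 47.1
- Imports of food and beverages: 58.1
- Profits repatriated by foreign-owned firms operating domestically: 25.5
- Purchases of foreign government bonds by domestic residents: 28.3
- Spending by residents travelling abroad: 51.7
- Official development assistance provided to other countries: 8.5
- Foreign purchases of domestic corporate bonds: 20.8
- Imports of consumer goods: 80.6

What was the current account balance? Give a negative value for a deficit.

Goods: 47.1 - 60.9 - 80.6 - 58.1 - 166.0 = -318.5
Services: 48.9 - 51.7 - 5.9 = -8.7
Primary income: -25.5
Secondary income: -8.5
Current account = (-318.5) + (-8.7) + (-25.5) + (-8.5) = -361.2
(Excluded from the current account — financial account: new loans extended by domestic banks to foreign borrowers 41.1, foreign purchases of equities on the domestic stock exchange 16.0, purchases of foreign government bonds by domestic residents 28.3, foreign purchases of domestic corporate bonds 20.8.)

-361.2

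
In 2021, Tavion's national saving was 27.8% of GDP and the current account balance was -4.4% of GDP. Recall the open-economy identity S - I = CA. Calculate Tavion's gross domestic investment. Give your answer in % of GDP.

S - I = CA (net lending to the rest of the world).
I = S - CA = 27.8 - (-4.4) = 32.2

32.2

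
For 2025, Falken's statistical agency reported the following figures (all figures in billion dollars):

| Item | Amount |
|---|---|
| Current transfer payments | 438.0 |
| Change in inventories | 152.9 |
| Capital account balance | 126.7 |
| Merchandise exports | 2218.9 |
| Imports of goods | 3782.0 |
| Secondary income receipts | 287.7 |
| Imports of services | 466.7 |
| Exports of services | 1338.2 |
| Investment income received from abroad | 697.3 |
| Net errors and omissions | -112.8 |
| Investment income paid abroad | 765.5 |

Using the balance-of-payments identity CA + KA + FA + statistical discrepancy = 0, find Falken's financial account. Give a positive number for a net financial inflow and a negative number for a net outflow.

896.2

Goods balance = 2218.9 - 3782.0 = -1563.1
Services balance = 1338.2 - 466.7 = 871.5
Trade balance (goods + services) = -1563.1 + 871.5 = -691.6
Net primary income = 697.3 - 765.5 = -68.2
Net secondary income = 287.7 - 438.0 = -150.3
Current account = -691.6 + (-68.2) + (-150.3) = -910.1
Financial account = -(-910.1 + 126.7 + (-112.8)) = 896.2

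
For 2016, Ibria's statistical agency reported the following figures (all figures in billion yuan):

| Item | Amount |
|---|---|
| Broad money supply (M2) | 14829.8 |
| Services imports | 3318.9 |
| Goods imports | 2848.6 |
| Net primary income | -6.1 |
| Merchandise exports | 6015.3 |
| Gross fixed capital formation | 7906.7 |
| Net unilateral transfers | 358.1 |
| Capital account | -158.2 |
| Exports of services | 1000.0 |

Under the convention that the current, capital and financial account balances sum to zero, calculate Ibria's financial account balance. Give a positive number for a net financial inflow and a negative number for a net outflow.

-1041.6

Goods balance = 6015.3 - 2848.6 = 3166.7
Services balance = 1000.0 - 3318.9 = -2318.9
Trade balance (goods + services) = 3166.7 + (-2318.9) = 847.8
Net primary income = -6.1
Net secondary income = 358.1
Current account = 847.8 + (-6.1) + 358.1 = 1199.8
Financial account = -(1199.8 + (-158.2)) = -1041.6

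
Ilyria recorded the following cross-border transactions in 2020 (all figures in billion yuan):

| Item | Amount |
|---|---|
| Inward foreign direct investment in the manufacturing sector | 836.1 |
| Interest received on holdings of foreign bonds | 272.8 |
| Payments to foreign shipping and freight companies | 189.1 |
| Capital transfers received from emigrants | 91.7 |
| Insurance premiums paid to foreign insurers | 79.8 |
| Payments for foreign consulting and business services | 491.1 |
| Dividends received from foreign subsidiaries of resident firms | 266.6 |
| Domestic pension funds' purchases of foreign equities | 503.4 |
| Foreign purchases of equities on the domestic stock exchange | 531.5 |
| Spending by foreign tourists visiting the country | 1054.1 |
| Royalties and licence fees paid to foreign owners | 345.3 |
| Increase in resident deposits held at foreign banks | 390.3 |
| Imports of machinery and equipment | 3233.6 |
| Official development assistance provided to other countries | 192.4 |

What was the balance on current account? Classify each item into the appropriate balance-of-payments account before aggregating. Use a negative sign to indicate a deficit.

Goods: -3233.6
Services: -79.8 - 491.1 - 345.3 - 189.1 + 1054.1 = -51.2
Primary income: 272.8 + 266.6 = 539.4
Secondary income: -192.4
Current account = (-3233.6) + (-51.2) + 539.4 + (-192.4) = -2937.8
(Excluded from the current account — financial account: inward foreign direct investment in the manufacturing sector 836.1, domestic pension funds' purchases of foreign equities 503.4, foreign purchases of equities on the domestic stock exchange 531.5, increase in resident deposits held at foreign banks 390.3; capital account: capital transfers received from emigrants 91.7.)

-2937.8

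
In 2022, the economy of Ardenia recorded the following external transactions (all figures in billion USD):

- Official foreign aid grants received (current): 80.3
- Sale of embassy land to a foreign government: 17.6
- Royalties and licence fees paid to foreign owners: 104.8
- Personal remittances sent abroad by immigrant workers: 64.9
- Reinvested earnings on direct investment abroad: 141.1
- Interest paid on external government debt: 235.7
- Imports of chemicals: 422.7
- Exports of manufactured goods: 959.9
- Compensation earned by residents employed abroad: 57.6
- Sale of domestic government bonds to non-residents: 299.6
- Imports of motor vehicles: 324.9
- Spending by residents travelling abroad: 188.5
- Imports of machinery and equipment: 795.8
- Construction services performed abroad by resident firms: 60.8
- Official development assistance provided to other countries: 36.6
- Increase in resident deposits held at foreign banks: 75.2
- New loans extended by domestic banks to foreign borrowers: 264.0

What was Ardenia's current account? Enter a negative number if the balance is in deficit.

Goods: 959.9 - 324.9 - 422.7 - 795.8 = -583.5
Services: -188.5 + 60.8 - 104.8 = -232.5
Primary income: -235.7 + 141.1 + 57.6 = -37.0
Secondary income: -64.9 + 80.3 - 36.6 = -21.2
Current account = (-583.5) + (-232.5) + (-37.0) + (-21.2) = -874.2
(Excluded from the current account — capital account: sale of embassy land to a foreign government 17.6; financial account: sale of domestic government bonds to non-residents 299.6, increase in resident deposits held at foreign banks 75.2, new loans extended by domestic banks to foreign borrowers 264.0.)

-874.2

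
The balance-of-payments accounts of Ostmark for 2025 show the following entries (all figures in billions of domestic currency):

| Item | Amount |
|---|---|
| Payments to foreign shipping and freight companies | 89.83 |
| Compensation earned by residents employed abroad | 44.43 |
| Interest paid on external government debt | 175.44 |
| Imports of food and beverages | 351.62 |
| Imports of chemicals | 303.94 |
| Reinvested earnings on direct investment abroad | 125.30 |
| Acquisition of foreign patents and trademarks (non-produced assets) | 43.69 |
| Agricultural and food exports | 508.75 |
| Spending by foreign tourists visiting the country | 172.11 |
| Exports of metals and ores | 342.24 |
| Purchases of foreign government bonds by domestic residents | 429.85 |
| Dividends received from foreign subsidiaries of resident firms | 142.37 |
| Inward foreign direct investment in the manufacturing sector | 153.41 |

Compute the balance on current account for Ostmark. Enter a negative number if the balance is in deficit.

414.37

Goods: -303.94 + 342.24 - 351.62 + 508.75 = 195.43
Services: -89.83 + 172.11 = 82.28
Primary income: 44.43 - 175.44 + 125.30 + 142.37 = 136.66
Current account = 195.43 + 82.28 + 136.66 = 414.37
(Excluded from the current account — capital account: acquisition of foreign patents and trademarks (non-produced assets) 43.69; financial account: purchases of foreign government bonds by domestic residents 429.85, inward foreign direct investment in the manufacturing sector 153.41.)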